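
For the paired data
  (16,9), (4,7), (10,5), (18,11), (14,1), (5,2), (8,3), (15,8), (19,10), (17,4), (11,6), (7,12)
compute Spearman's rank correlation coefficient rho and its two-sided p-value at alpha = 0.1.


Step 1: Rank x and y separately (midranks; no ties here).
rank(x): 16->9, 4->1, 10->5, 18->11, 14->7, 5->2, 8->4, 15->8, 19->12, 17->10, 11->6, 7->3
rank(y): 9->9, 7->7, 5->5, 11->11, 1->1, 2->2, 3->3, 8->8, 10->10, 4->4, 6->6, 12->12
Step 2: d_i = R_x(i) - R_y(i); compute d_i^2.
  (9-9)^2=0, (1-7)^2=36, (5-5)^2=0, (11-11)^2=0, (7-1)^2=36, (2-2)^2=0, (4-3)^2=1, (8-8)^2=0, (12-10)^2=4, (10-4)^2=36, (6-6)^2=0, (3-12)^2=81
sum(d^2) = 194.
Step 3: rho = 1 - 6*194 / (12*(12^2 - 1)) = 1 - 1164/1716 = 0.321678.
Step 4: Under H0, t = rho * sqrt((n-2)/(1-rho^2)) = 1.0743 ~ t(10).
Step 5: Two-sided p-value from the t-distribution with 10 df = 0.307910.
Step 6: alpha = 0.1. fail to reject H0.

rho = 0.3217, p = 0.307910, fail to reject H0 at alpha = 0.1.


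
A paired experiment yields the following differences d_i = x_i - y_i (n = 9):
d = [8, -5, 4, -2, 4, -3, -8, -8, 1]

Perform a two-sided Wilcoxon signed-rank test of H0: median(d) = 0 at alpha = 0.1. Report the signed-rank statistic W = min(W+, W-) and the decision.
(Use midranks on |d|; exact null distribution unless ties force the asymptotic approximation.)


Step 1: Drop any zero differences (none here) and take |d_i|.
|d| = [8, 5, 4, 2, 4, 3, 8, 8, 1]
Step 2: Midrank |d_i| (ties get averaged ranks).
ranks: |8|->8, |5|->6, |4|->4.5, |2|->2, |4|->4.5, |3|->3, |8|->8, |8|->8, |1|->1
Step 3: Attach original signs; sum ranks with positive sign and with negative sign.
W+ = 8 + 4.5 + 4.5 + 1 = 18
W- = 6 + 2 + 3 + 8 + 8 = 27
(Check: W+ + W- = 45 should equal n(n+1)/2 = 45.)
Step 4: Test statistic W = min(W+, W-) = 18.
Step 5: Ties in |d|, so use the tie-corrected normal approximation.
        E[W] = n(n+1)/4 = 9*10/4 = 22.5.
        Tie groups: |d|=4 (t=2), |d|=8 (t=3); sum(t^3 - t) = 30.
        Var[W] = n(n+1)(2n+1)/24 - sum(t^3-t)/48 = 1710/24 - 30/48 = 70.625.
        z = (W - E[W]) / sqrt(Var[W]) = (18 - 22.5) / 8.4039 = -0.5355.
        Two-sided p = 2*Phi(z) = 0.592326.
Step 6: alpha = 0.1. fail to reject H0.

W+ = 18, W- = 27, W = min = 18, p = 0.592326, fail to reject H0.


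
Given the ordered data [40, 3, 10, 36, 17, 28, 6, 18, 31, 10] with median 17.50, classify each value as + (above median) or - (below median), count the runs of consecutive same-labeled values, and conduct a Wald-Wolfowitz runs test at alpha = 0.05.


Step 1: Compute median = 17.50; label A = above, B = below.
Labels in order: ABBABABAAB  (n_A = 5, n_B = 5)
Step 2: Count runs R = 8.
Step 3: Under H0 (random ordering), E[R] = 2*n_A*n_B/(n_A+n_B) + 1 = 2*5*5/10 + 1 = 6.0000.
        Var[R] = 2*n_A*n_B*(2*n_A*n_B - n_A - n_B) / ((n_A+n_B)^2 * (n_A+n_B-1)) = 2000/900 = 2.2222.
        SD[R] = 1.4907.
Step 4: Continuity-corrected z = (R - 0.5 - E[R]) / SD[R] = (8 - 0.5 - 6.0000) / 1.4907 = 1.0062.
Step 5: Two-sided p-value via normal approximation = 2*(1 - Phi(|z|)) = 0.314305.
Step 6: alpha = 0.05. fail to reject H0.

R = 8, z = 1.0062, p = 0.314305, fail to reject H0.


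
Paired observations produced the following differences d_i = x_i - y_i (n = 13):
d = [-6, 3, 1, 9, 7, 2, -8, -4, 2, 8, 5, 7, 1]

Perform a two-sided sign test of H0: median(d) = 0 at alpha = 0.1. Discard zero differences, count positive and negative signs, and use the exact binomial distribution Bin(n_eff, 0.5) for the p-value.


Step 1: Discard zero differences. Original n = 13; n_eff = number of nonzero differences = 13.
Nonzero differences (with sign): -6, +3, +1, +9, +7, +2, -8, -4, +2, +8, +5, +7, +1
Step 2: Count signs: positive = 10, negative = 3.
Step 3: Under H0: P(positive) = 0.5, so the number of positives S ~ Bin(13, 0.5).
Step 4: Two-sided exact p-value = sum of Bin(13,0.5) probabilities at or below the observed probability = 0.092285.
Step 5: alpha = 0.1. reject H0.

n_eff = 13, pos = 10, neg = 3, p = 0.092285, reject H0.


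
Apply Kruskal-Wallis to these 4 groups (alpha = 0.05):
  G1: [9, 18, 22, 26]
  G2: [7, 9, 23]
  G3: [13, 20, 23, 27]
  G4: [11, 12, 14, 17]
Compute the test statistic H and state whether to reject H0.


Step 1: Combine all N = 15 observations and assign midranks.
sorted (value, group, rank): (7,G2,1), (9,G1,2.5), (9,G2,2.5), (11,G4,4), (12,G4,5), (13,G3,6), (14,G4,7), (17,G4,8), (18,G1,9), (20,G3,10), (22,G1,11), (23,G2,12.5), (23,G3,12.5), (26,G1,14), (27,G3,15)
Step 2: Sum ranks within each group.
R_1 = 36.5 (n_1 = 4)
R_2 = 16 (n_2 = 3)
R_3 = 43.5 (n_3 = 4)
R_4 = 24 (n_4 = 4)
Step 3: H = 12/(N(N+1)) * sum(R_i^2/n_i) - 3(N+1)
     = 12/(15*16) * (36.5^2/4 + 16^2/3 + 43.5^2/4 + 24^2/4) - 3*16
     = 0.050000 * 1035.46 - 48
     = 3.772917.
Step 4: Ties present; correction factor C = 1 - 12/(15^3 - 15) = 0.996429. Corrected H = 3.772917 / 0.996429 = 3.786440.
Step 5: Under H0, H ~ chi^2(3); p-value = 0.285467.
Step 6: alpha = 0.05. fail to reject H0.

H = 3.7864, df = 3, p = 0.285467, fail to reject H0.


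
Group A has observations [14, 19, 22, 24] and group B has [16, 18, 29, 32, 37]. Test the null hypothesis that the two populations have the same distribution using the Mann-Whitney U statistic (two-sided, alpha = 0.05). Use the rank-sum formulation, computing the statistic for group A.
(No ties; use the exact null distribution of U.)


Step 1: Combine and sort all 9 observations; assign midranks.
sorted (value, group): (14,X), (16,Y), (18,Y), (19,X), (22,X), (24,X), (29,Y), (32,Y), (37,Y)
ranks: 14->1, 16->2, 18->3, 19->4, 22->5, 24->6, 29->7, 32->8, 37->9
Step 2: Rank sum for X: R1 = 1 + 4 + 5 + 6 = 16.
Step 3: U_X = R1 - n1(n1+1)/2 = 16 - 4*5/2 = 16 - 10 = 6.
       U_Y = n1*n2 - U_X = 20 - 6 = 14.
Step 4: No ties, so the exact null distribution of U (based on enumerating the C(9,4) = 126 equally likely rank assignments) gives the two-sided p-value.
Step 5: p-value = 0.412698; compare to alpha = 0.05. fail to reject H0.

U_X = 6, p = 0.412698, fail to reject H0 at alpha = 0.05.


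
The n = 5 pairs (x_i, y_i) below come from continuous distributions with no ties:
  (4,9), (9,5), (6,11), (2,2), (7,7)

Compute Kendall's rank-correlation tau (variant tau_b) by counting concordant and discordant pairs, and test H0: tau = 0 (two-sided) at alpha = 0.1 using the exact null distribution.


Step 1: Enumerate the 10 unordered pairs (i,j) with i<j and classify each by sign(x_j-x_i) * sign(y_j-y_i).
  (1,2):dx=+5,dy=-4->D; (1,3):dx=+2,dy=+2->C; (1,4):dx=-2,dy=-7->C; (1,5):dx=+3,dy=-2->D
  (2,3):dx=-3,dy=+6->D; (2,4):dx=-7,dy=-3->C; (2,5):dx=-2,dy=+2->D; (3,4):dx=-4,dy=-9->C
  (3,5):dx=+1,dy=-4->D; (4,5):dx=+5,dy=+5->C
Step 2: C = 5, D = 5, total pairs = 10.
Step 3: tau = (C - D)/(n(n-1)/2) = (5 - 5)/10 = 0.000000.
Step 4: Exact two-sided p-value (enumerate n! = 120 permutations of y under H0): p = 1.000000.
Step 5: alpha = 0.1. fail to reject H0.

tau_b = 0.0000 (C=5, D=5), p = 1.000000, fail to reject H0.


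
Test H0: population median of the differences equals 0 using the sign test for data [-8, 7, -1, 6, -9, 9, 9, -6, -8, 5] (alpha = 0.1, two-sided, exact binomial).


Step 1: Discard zero differences. Original n = 10; n_eff = number of nonzero differences = 10.
Nonzero differences (with sign): -8, +7, -1, +6, -9, +9, +9, -6, -8, +5
Step 2: Count signs: positive = 5, negative = 5.
Step 3: Under H0: P(positive) = 0.5, so the number of positives S ~ Bin(10, 0.5).
Step 4: Two-sided exact p-value = sum of Bin(10,0.5) probabilities at or below the observed probability = 1.000000.
Step 5: alpha = 0.1. fail to reject H0.

n_eff = 10, pos = 5, neg = 5, p = 1.000000, fail to reject H0.


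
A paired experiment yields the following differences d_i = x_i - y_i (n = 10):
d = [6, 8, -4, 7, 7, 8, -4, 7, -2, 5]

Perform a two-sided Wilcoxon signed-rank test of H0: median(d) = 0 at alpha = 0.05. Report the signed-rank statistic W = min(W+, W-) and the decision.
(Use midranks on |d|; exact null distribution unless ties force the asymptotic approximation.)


Step 1: Drop any zero differences (none here) and take |d_i|.
|d| = [6, 8, 4, 7, 7, 8, 4, 7, 2, 5]
Step 2: Midrank |d_i| (ties get averaged ranks).
ranks: |6|->5, |8|->9.5, |4|->2.5, |7|->7, |7|->7, |8|->9.5, |4|->2.5, |7|->7, |2|->1, |5|->4
Step 3: Attach original signs; sum ranks with positive sign and with negative sign.
W+ = 5 + 9.5 + 7 + 7 + 9.5 + 7 + 4 = 49
W- = 2.5 + 2.5 + 1 = 6
(Check: W+ + W- = 55 should equal n(n+1)/2 = 55.)
Step 4: Test statistic W = min(W+, W-) = 6.
Step 5: Ties in |d|, so use the tie-corrected normal approximation.
        E[W] = n(n+1)/4 = 10*11/4 = 27.5.
        Tie groups: |d|=4 (t=2), |d|=7 (t=3), |d|=8 (t=2); sum(t^3 - t) = 36.
        Var[W] = n(n+1)(2n+1)/24 - sum(t^3-t)/48 = 2310/24 - 36/48 = 95.5.
        z = (W - E[W]) / sqrt(Var[W]) = (6 - 27.5) / 9.7724 = -2.2001.
        Two-sided p = 2*Phi(z) = 0.027802.
Step 6: alpha = 0.05. reject H0.

W+ = 49, W- = 6, W = min = 6, p = 0.027802, reject H0.


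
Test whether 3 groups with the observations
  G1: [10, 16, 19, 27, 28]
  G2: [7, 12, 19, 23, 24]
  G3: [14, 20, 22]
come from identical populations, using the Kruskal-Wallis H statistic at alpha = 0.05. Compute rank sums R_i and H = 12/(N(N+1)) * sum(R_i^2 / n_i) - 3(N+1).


Step 1: Combine all N = 13 observations and assign midranks.
sorted (value, group, rank): (7,G2,1), (10,G1,2), (12,G2,3), (14,G3,4), (16,G1,5), (19,G1,6.5), (19,G2,6.5), (20,G3,8), (22,G3,9), (23,G2,10), (24,G2,11), (27,G1,12), (28,G1,13)
Step 2: Sum ranks within each group.
R_1 = 38.5 (n_1 = 5)
R_2 = 31.5 (n_2 = 5)
R_3 = 21 (n_3 = 3)
Step 3: H = 12/(N(N+1)) * sum(R_i^2/n_i) - 3(N+1)
     = 12/(13*14) * (38.5^2/5 + 31.5^2/5 + 21^2/3) - 3*14
     = 0.065934 * 641.9 - 42
     = 0.323077.
Step 4: Ties present; correction factor C = 1 - 6/(13^3 - 13) = 0.997253. Corrected H = 0.323077 / 0.997253 = 0.323967.
Step 5: Under H0, H ~ chi^2(2); p-value = 0.850455.
Step 6: alpha = 0.05. fail to reject H0.

H = 0.3240, df = 2, p = 0.850455, fail to reject H0.


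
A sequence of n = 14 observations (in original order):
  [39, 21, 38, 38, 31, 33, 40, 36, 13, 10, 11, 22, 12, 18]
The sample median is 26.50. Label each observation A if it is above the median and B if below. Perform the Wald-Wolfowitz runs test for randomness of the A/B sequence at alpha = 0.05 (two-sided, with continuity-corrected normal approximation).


Step 1: Compute median = 26.50; label A = above, B = below.
Labels in order: ABAAAAAABBBBBB  (n_A = 7, n_B = 7)
Step 2: Count runs R = 4.
Step 3: Under H0 (random ordering), E[R] = 2*n_A*n_B/(n_A+n_B) + 1 = 2*7*7/14 + 1 = 8.0000.
        Var[R] = 2*n_A*n_B*(2*n_A*n_B - n_A - n_B) / ((n_A+n_B)^2 * (n_A+n_B-1)) = 8232/2548 = 3.2308.
        SD[R] = 1.7974.
Step 4: Continuity-corrected z = (R + 0.5 - E[R]) / SD[R] = (4 + 0.5 - 8.0000) / 1.7974 = -1.9472.
Step 5: Two-sided p-value via normal approximation = 2*(1 - Phi(|z|)) = 0.051508.
Step 6: alpha = 0.05. fail to reject H0.

R = 4, z = -1.9472, p = 0.051508, fail to reject H0.


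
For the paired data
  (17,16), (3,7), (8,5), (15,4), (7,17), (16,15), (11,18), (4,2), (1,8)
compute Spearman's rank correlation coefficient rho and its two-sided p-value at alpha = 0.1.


Step 1: Rank x and y separately (midranks; no ties here).
rank(x): 17->9, 3->2, 8->5, 15->7, 7->4, 16->8, 11->6, 4->3, 1->1
rank(y): 16->7, 7->4, 5->3, 4->2, 17->8, 15->6, 18->9, 2->1, 8->5
Step 2: d_i = R_x(i) - R_y(i); compute d_i^2.
  (9-7)^2=4, (2-4)^2=4, (5-3)^2=4, (7-2)^2=25, (4-8)^2=16, (8-6)^2=4, (6-9)^2=9, (3-1)^2=4, (1-5)^2=16
sum(d^2) = 86.
Step 3: rho = 1 - 6*86 / (9*(9^2 - 1)) = 1 - 516/720 = 0.283333.
Step 4: Under H0, t = rho * sqrt((n-2)/(1-rho^2)) = 0.7817 ~ t(7).
Step 5: Two-sided p-value from the t-distribution with 7 df = 0.460030.
Step 6: alpha = 0.1. fail to reject H0.

rho = 0.2833, p = 0.460030, fail to reject H0 at alpha = 0.1.


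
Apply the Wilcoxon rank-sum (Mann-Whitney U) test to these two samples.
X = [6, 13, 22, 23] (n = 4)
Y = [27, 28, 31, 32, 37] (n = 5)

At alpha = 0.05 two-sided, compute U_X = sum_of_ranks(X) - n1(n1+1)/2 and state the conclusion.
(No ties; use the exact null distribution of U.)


Step 1: Combine and sort all 9 observations; assign midranks.
sorted (value, group): (6,X), (13,X), (22,X), (23,X), (27,Y), (28,Y), (31,Y), (32,Y), (37,Y)
ranks: 6->1, 13->2, 22->3, 23->4, 27->5, 28->6, 31->7, 32->8, 37->9
Step 2: Rank sum for X: R1 = 1 + 2 + 3 + 4 = 10.
Step 3: U_X = R1 - n1(n1+1)/2 = 10 - 4*5/2 = 10 - 10 = 0.
       U_Y = n1*n2 - U_X = 20 - 0 = 20.
Step 4: No ties, so the exact null distribution of U (based on enumerating the C(9,4) = 126 equally likely rank assignments) gives the two-sided p-value.
Step 5: p-value = 0.015873; compare to alpha = 0.05. reject H0.

U_X = 0, p = 0.015873, reject H0 at alpha = 0.05.


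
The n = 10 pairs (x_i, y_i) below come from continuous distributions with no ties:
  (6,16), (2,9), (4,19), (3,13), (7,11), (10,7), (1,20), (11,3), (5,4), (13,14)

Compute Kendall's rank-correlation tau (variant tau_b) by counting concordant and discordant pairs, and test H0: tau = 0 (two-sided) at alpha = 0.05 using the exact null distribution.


Step 1: Enumerate the 45 unordered pairs (i,j) with i<j and classify each by sign(x_j-x_i) * sign(y_j-y_i).
  (1,2):dx=-4,dy=-7->C; (1,3):dx=-2,dy=+3->D; (1,4):dx=-3,dy=-3->C; (1,5):dx=+1,dy=-5->D
  (1,6):dx=+4,dy=-9->D; (1,7):dx=-5,dy=+4->D; (1,8):dx=+5,dy=-13->D; (1,9):dx=-1,dy=-12->C
  (1,10):dx=+7,dy=-2->D; (2,3):dx=+2,dy=+10->C; (2,4):dx=+1,dy=+4->C; (2,5):dx=+5,dy=+2->C
  (2,6):dx=+8,dy=-2->D; (2,7):dx=-1,dy=+11->D; (2,8):dx=+9,dy=-6->D; (2,9):dx=+3,dy=-5->D
  (2,10):dx=+11,dy=+5->C; (3,4):dx=-1,dy=-6->C; (3,5):dx=+3,dy=-8->D; (3,6):dx=+6,dy=-12->D
  (3,7):dx=-3,dy=+1->D; (3,8):dx=+7,dy=-16->D; (3,9):dx=+1,dy=-15->D; (3,10):dx=+9,dy=-5->D
  (4,5):dx=+4,dy=-2->D; (4,6):dx=+7,dy=-6->D; (4,7):dx=-2,dy=+7->D; (4,8):dx=+8,dy=-10->D
  (4,9):dx=+2,dy=-9->D; (4,10):dx=+10,dy=+1->C; (5,6):dx=+3,dy=-4->D; (5,7):dx=-6,dy=+9->D
  (5,8):dx=+4,dy=-8->D; (5,9):dx=-2,dy=-7->C; (5,10):dx=+6,dy=+3->C; (6,7):dx=-9,dy=+13->D
  (6,8):dx=+1,dy=-4->D; (6,9):dx=-5,dy=-3->C; (6,10):dx=+3,dy=+7->C; (7,8):dx=+10,dy=-17->D
  (7,9):dx=+4,dy=-16->D; (7,10):dx=+12,dy=-6->D; (8,9):dx=-6,dy=+1->D; (8,10):dx=+2,dy=+11->C
  (9,10):dx=+8,dy=+10->C
Step 2: C = 15, D = 30, total pairs = 45.
Step 3: tau = (C - D)/(n(n-1)/2) = (15 - 30)/45 = -0.333333.
Step 4: Exact two-sided p-value (enumerate n! = 3628800 permutations of y under H0): p = 0.216373.
Step 5: alpha = 0.05. fail to reject H0.

tau_b = -0.3333 (C=15, D=30), p = 0.216373, fail to reject H0.


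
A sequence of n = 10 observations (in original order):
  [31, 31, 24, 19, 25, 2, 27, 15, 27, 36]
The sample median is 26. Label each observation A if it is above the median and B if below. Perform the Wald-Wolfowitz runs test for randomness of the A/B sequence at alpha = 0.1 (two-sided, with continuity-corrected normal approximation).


Step 1: Compute median = 26; label A = above, B = below.
Labels in order: AABBBBABAA  (n_A = 5, n_B = 5)
Step 2: Count runs R = 5.
Step 3: Under H0 (random ordering), E[R] = 2*n_A*n_B/(n_A+n_B) + 1 = 2*5*5/10 + 1 = 6.0000.
        Var[R] = 2*n_A*n_B*(2*n_A*n_B - n_A - n_B) / ((n_A+n_B)^2 * (n_A+n_B-1)) = 2000/900 = 2.2222.
        SD[R] = 1.4907.
Step 4: Continuity-corrected z = (R + 0.5 - E[R]) / SD[R] = (5 + 0.5 - 6.0000) / 1.4907 = -0.3354.
Step 5: Two-sided p-value via normal approximation = 2*(1 - Phi(|z|)) = 0.737316.
Step 6: alpha = 0.1. fail to reject H0.

R = 5, z = -0.3354, p = 0.737316, fail to reject H0.


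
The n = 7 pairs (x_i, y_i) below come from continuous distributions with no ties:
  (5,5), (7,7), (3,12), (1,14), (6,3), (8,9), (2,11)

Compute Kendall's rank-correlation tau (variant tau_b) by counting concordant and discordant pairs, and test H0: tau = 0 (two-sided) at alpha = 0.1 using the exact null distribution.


Step 1: Enumerate the 21 unordered pairs (i,j) with i<j and classify each by sign(x_j-x_i) * sign(y_j-y_i).
  (1,2):dx=+2,dy=+2->C; (1,3):dx=-2,dy=+7->D; (1,4):dx=-4,dy=+9->D; (1,5):dx=+1,dy=-2->D
  (1,6):dx=+3,dy=+4->C; (1,7):dx=-3,dy=+6->D; (2,3):dx=-4,dy=+5->D; (2,4):dx=-6,dy=+7->D
  (2,5):dx=-1,dy=-4->C; (2,6):dx=+1,dy=+2->C; (2,7):dx=-5,dy=+4->D; (3,4):dx=-2,dy=+2->D
  (3,5):dx=+3,dy=-9->D; (3,6):dx=+5,dy=-3->D; (3,7):dx=-1,dy=-1->C; (4,5):dx=+5,dy=-11->D
  (4,6):dx=+7,dy=-5->D; (4,7):dx=+1,dy=-3->D; (5,6):dx=+2,dy=+6->C; (5,7):dx=-4,dy=+8->D
  (6,7):dx=-6,dy=+2->D
Step 2: C = 6, D = 15, total pairs = 21.
Step 3: tau = (C - D)/(n(n-1)/2) = (6 - 15)/21 = -0.428571.
Step 4: Exact two-sided p-value (enumerate n! = 5040 permutations of y under H0): p = 0.238889.
Step 5: alpha = 0.1. fail to reject H0.

tau_b = -0.4286 (C=6, D=15), p = 0.238889, fail to reject H0.


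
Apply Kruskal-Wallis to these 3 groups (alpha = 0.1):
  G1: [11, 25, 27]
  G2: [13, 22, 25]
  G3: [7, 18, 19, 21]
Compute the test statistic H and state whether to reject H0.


Step 1: Combine all N = 10 observations and assign midranks.
sorted (value, group, rank): (7,G3,1), (11,G1,2), (13,G2,3), (18,G3,4), (19,G3,5), (21,G3,6), (22,G2,7), (25,G1,8.5), (25,G2,8.5), (27,G1,10)
Step 2: Sum ranks within each group.
R_1 = 20.5 (n_1 = 3)
R_2 = 18.5 (n_2 = 3)
R_3 = 16 (n_3 = 4)
Step 3: H = 12/(N(N+1)) * sum(R_i^2/n_i) - 3(N+1)
     = 12/(10*11) * (20.5^2/3 + 18.5^2/3 + 16^2/4) - 3*11
     = 0.109091 * 318.167 - 33
     = 1.709091.
Step 4: Ties present; correction factor C = 1 - 6/(10^3 - 10) = 0.993939. Corrected H = 1.709091 / 0.993939 = 1.719512.
Step 5: Under H0, H ~ chi^2(2); p-value = 0.423265.
Step 6: alpha = 0.1. fail to reject H0.

H = 1.7195, df = 2, p = 0.423265, fail to reject H0.


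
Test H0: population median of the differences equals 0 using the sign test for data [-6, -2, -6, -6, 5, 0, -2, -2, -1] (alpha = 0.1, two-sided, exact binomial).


Step 1: Discard zero differences. Original n = 9; n_eff = number of nonzero differences = 8.
Nonzero differences (with sign): -6, -2, -6, -6, +5, -2, -2, -1
Step 2: Count signs: positive = 1, negative = 7.
Step 3: Under H0: P(positive) = 0.5, so the number of positives S ~ Bin(8, 0.5).
Step 4: Two-sided exact p-value = sum of Bin(8,0.5) probabilities at or below the observed probability = 0.070312.
Step 5: alpha = 0.1. reject H0.

n_eff = 8, pos = 1, neg = 7, p = 0.070312, reject H0.


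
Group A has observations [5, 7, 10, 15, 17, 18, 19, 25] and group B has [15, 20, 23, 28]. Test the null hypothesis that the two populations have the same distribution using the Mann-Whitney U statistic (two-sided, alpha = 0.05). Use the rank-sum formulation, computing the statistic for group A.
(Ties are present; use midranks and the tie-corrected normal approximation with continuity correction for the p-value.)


Step 1: Combine and sort all 12 observations; assign midranks.
sorted (value, group): (5,X), (7,X), (10,X), (15,X), (15,Y), (17,X), (18,X), (19,X), (20,Y), (23,Y), (25,X), (28,Y)
ranks: 5->1, 7->2, 10->3, 15->4.5, 15->4.5, 17->6, 18->7, 19->8, 20->9, 23->10, 25->11, 28->12
Step 2: Rank sum for X: R1 = 1 + 2 + 3 + 4.5 + 6 + 7 + 8 + 11 = 42.5.
Step 3: U_X = R1 - n1(n1+1)/2 = 42.5 - 8*9/2 = 42.5 - 36 = 6.5.
       U_Y = n1*n2 - U_X = 32 - 6.5 = 25.5.
Step 4: Ties are present, so use the tie-corrected normal approximation (with continuity correction) for the p-value.
Step 5: p-value = 0.125707; compare to alpha = 0.05. fail to reject H0.

U_X = 6.5, p = 0.125707, fail to reject H0 at alpha = 0.05.


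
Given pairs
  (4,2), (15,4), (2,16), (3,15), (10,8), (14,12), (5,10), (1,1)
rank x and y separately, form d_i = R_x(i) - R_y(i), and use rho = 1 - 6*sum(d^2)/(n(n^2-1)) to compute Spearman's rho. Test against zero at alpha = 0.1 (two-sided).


Step 1: Rank x and y separately (midranks; no ties here).
rank(x): 4->4, 15->8, 2->2, 3->3, 10->6, 14->7, 5->5, 1->1
rank(y): 2->2, 4->3, 16->8, 15->7, 8->4, 12->6, 10->5, 1->1
Step 2: d_i = R_x(i) - R_y(i); compute d_i^2.
  (4-2)^2=4, (8-3)^2=25, (2-8)^2=36, (3-7)^2=16, (6-4)^2=4, (7-6)^2=1, (5-5)^2=0, (1-1)^2=0
sum(d^2) = 86.
Step 3: rho = 1 - 6*86 / (8*(8^2 - 1)) = 1 - 516/504 = -0.023810.
Step 4: Under H0, t = rho * sqrt((n-2)/(1-rho^2)) = -0.0583 ~ t(6).
Step 5: Two-sided p-value from the t-distribution with 6 df = 0.955374.
Step 6: alpha = 0.1. fail to reject H0.

rho = -0.0238, p = 0.955374, fail to reject H0 at alpha = 0.1.


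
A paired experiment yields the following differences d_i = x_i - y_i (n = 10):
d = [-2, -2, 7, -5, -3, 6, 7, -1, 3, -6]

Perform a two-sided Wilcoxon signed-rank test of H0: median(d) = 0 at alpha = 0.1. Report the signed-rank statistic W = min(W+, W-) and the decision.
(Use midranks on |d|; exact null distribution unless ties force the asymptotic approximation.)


Step 1: Drop any zero differences (none here) and take |d_i|.
|d| = [2, 2, 7, 5, 3, 6, 7, 1, 3, 6]
Step 2: Midrank |d_i| (ties get averaged ranks).
ranks: |2|->2.5, |2|->2.5, |7|->9.5, |5|->6, |3|->4.5, |6|->7.5, |7|->9.5, |1|->1, |3|->4.5, |6|->7.5
Step 3: Attach original signs; sum ranks with positive sign and with negative sign.
W+ = 9.5 + 7.5 + 9.5 + 4.5 = 31
W- = 2.5 + 2.5 + 6 + 4.5 + 1 + 7.5 = 24
(Check: W+ + W- = 55 should equal n(n+1)/2 = 55.)
Step 4: Test statistic W = min(W+, W-) = 24.
Step 5: Ties in |d|, so use the tie-corrected normal approximation.
        E[W] = n(n+1)/4 = 10*11/4 = 27.5.
        Tie groups: |d|=2 (t=2), |d|=3 (t=2), |d|=6 (t=2), |d|=7 (t=2); sum(t^3 - t) = 24.
        Var[W] = n(n+1)(2n+1)/24 - sum(t^3-t)/48 = 2310/24 - 24/48 = 95.75.
        z = (W - E[W]) / sqrt(Var[W]) = (24 - 27.5) / 9.7852 = -0.3577.
        Two-sided p = 2*Phi(z) = 0.720580.
Step 6: alpha = 0.1. fail to reject H0.

W+ = 31, W- = 24, W = min = 24, p = 0.720580, fail to reject H0.


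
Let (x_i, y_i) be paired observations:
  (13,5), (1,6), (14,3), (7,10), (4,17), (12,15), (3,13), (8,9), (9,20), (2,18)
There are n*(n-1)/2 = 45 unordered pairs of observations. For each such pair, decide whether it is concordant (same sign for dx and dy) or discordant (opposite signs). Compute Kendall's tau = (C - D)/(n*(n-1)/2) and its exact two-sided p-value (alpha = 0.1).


Step 1: Enumerate the 45 unordered pairs (i,j) with i<j and classify each by sign(x_j-x_i) * sign(y_j-y_i).
  (1,2):dx=-12,dy=+1->D; (1,3):dx=+1,dy=-2->D; (1,4):dx=-6,dy=+5->D; (1,5):dx=-9,dy=+12->D
  (1,6):dx=-1,dy=+10->D; (1,7):dx=-10,dy=+8->D; (1,8):dx=-5,dy=+4->D; (1,9):dx=-4,dy=+15->D
  (1,10):dx=-11,dy=+13->D; (2,3):dx=+13,dy=-3->D; (2,4):dx=+6,dy=+4->C; (2,5):dx=+3,dy=+11->C
  (2,6):dx=+11,dy=+9->C; (2,7):dx=+2,dy=+7->C; (2,8):dx=+7,dy=+3->C; (2,9):dx=+8,dy=+14->C
  (2,10):dx=+1,dy=+12->C; (3,4):dx=-7,dy=+7->D; (3,5):dx=-10,dy=+14->D; (3,6):dx=-2,dy=+12->D
  (3,7):dx=-11,dy=+10->D; (3,8):dx=-6,dy=+6->D; (3,9):dx=-5,dy=+17->D; (3,10):dx=-12,dy=+15->D
  (4,5):dx=-3,dy=+7->D; (4,6):dx=+5,dy=+5->C; (4,7):dx=-4,dy=+3->D; (4,8):dx=+1,dy=-1->D
  (4,9):dx=+2,dy=+10->C; (4,10):dx=-5,dy=+8->D; (5,6):dx=+8,dy=-2->D; (5,7):dx=-1,dy=-4->C
  (5,8):dx=+4,dy=-8->D; (5,9):dx=+5,dy=+3->C; (5,10):dx=-2,dy=+1->D; (6,7):dx=-9,dy=-2->C
  (6,8):dx=-4,dy=-6->C; (6,9):dx=-3,dy=+5->D; (6,10):dx=-10,dy=+3->D; (7,8):dx=+5,dy=-4->D
  (7,9):dx=+6,dy=+7->C; (7,10):dx=-1,dy=+5->D; (8,9):dx=+1,dy=+11->C; (8,10):dx=-6,dy=+9->D
  (9,10):dx=-7,dy=-2->C
Step 2: C = 16, D = 29, total pairs = 45.
Step 3: tau = (C - D)/(n(n-1)/2) = (16 - 29)/45 = -0.288889.
Step 4: Exact two-sided p-value (enumerate n! = 3628800 permutations of y under H0): p = 0.291248.
Step 5: alpha = 0.1. fail to reject H0.

tau_b = -0.2889 (C=16, D=29), p = 0.291248, fail to reject H0.


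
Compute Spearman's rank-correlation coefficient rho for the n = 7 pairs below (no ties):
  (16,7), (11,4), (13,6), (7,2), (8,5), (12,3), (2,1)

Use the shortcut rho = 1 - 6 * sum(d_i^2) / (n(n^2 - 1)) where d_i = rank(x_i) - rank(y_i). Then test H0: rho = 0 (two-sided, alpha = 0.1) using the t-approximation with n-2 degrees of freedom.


Step 1: Rank x and y separately (midranks; no ties here).
rank(x): 16->7, 11->4, 13->6, 7->2, 8->3, 12->5, 2->1
rank(y): 7->7, 4->4, 6->6, 2->2, 5->5, 3->3, 1->1
Step 2: d_i = R_x(i) - R_y(i); compute d_i^2.
  (7-7)^2=0, (4-4)^2=0, (6-6)^2=0, (2-2)^2=0, (3-5)^2=4, (5-3)^2=4, (1-1)^2=0
sum(d^2) = 8.
Step 3: rho = 1 - 6*8 / (7*(7^2 - 1)) = 1 - 48/336 = 0.857143.
Step 4: Under H0, t = rho * sqrt((n-2)/(1-rho^2)) = 3.7210 ~ t(5).
Step 5: Two-sided p-value from the t-distribution with 5 df = 0.013697.
Step 6: alpha = 0.1. reject H0.

rho = 0.8571, p = 0.013697, reject H0 at alpha = 0.1.


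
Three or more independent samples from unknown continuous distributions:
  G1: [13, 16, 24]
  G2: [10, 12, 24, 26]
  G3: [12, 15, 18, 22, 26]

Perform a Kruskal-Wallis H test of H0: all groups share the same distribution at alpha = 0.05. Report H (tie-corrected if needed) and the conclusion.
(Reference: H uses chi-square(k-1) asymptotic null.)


Step 1: Combine all N = 12 observations and assign midranks.
sorted (value, group, rank): (10,G2,1), (12,G2,2.5), (12,G3,2.5), (13,G1,4), (15,G3,5), (16,G1,6), (18,G3,7), (22,G3,8), (24,G1,9.5), (24,G2,9.5), (26,G2,11.5), (26,G3,11.5)
Step 2: Sum ranks within each group.
R_1 = 19.5 (n_1 = 3)
R_2 = 24.5 (n_2 = 4)
R_3 = 34 (n_3 = 5)
Step 3: H = 12/(N(N+1)) * sum(R_i^2/n_i) - 3(N+1)
     = 12/(12*13) * (19.5^2/3 + 24.5^2/4 + 34^2/5) - 3*13
     = 0.076923 * 508.012 - 39
     = 0.077885.
Step 4: Ties present; correction factor C = 1 - 18/(12^3 - 12) = 0.989510. Corrected H = 0.077885 / 0.989510 = 0.078710.
Step 5: Under H0, H ~ chi^2(2); p-value = 0.961409.
Step 6: alpha = 0.05. fail to reject H0.

H = 0.0787, df = 2, p = 0.961409, fail to reject H0.


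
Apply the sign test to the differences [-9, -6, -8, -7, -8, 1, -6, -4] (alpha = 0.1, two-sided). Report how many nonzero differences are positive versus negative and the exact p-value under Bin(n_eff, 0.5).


Step 1: Discard zero differences. Original n = 8; n_eff = number of nonzero differences = 8.
Nonzero differences (with sign): -9, -6, -8, -7, -8, +1, -6, -4
Step 2: Count signs: positive = 1, negative = 7.
Step 3: Under H0: P(positive) = 0.5, so the number of positives S ~ Bin(8, 0.5).
Step 4: Two-sided exact p-value = sum of Bin(8,0.5) probabilities at or below the observed probability = 0.070312.
Step 5: alpha = 0.1. reject H0.

n_eff = 8, pos = 1, neg = 7, p = 0.070312, reject H0.


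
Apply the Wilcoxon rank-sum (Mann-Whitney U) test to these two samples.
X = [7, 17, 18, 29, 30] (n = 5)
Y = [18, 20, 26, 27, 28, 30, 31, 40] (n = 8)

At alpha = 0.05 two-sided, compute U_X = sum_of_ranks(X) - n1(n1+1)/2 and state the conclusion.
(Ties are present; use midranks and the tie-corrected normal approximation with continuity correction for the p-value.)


Step 1: Combine and sort all 13 observations; assign midranks.
sorted (value, group): (7,X), (17,X), (18,X), (18,Y), (20,Y), (26,Y), (27,Y), (28,Y), (29,X), (30,X), (30,Y), (31,Y), (40,Y)
ranks: 7->1, 17->2, 18->3.5, 18->3.5, 20->5, 26->6, 27->7, 28->8, 29->9, 30->10.5, 30->10.5, 31->12, 40->13
Step 2: Rank sum for X: R1 = 1 + 2 + 3.5 + 9 + 10.5 = 26.
Step 3: U_X = R1 - n1(n1+1)/2 = 26 - 5*6/2 = 26 - 15 = 11.
       U_Y = n1*n2 - U_X = 40 - 11 = 29.
Step 4: Ties are present, so use the tie-corrected normal approximation (with continuity correction) for the p-value.
Step 5: p-value = 0.212139; compare to alpha = 0.05. fail to reject H0.

U_X = 11, p = 0.212139, fail to reject H0 at alpha = 0.05.


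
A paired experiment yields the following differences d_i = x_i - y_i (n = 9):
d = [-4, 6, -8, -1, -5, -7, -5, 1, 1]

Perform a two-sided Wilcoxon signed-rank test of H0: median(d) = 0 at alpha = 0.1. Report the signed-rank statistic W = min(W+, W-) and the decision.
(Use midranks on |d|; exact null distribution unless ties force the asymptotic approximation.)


Step 1: Drop any zero differences (none here) and take |d_i|.
|d| = [4, 6, 8, 1, 5, 7, 5, 1, 1]
Step 2: Midrank |d_i| (ties get averaged ranks).
ranks: |4|->4, |6|->7, |8|->9, |1|->2, |5|->5.5, |7|->8, |5|->5.5, |1|->2, |1|->2
Step 3: Attach original signs; sum ranks with positive sign and with negative sign.
W+ = 7 + 2 + 2 = 11
W- = 4 + 9 + 2 + 5.5 + 8 + 5.5 = 34
(Check: W+ + W- = 45 should equal n(n+1)/2 = 45.)
Step 4: Test statistic W = min(W+, W-) = 11.
Step 5: Ties in |d|, so use the tie-corrected normal approximation.
        E[W] = n(n+1)/4 = 9*10/4 = 22.5.
        Tie groups: |d|=1 (t=3), |d|=5 (t=2); sum(t^3 - t) = 30.
        Var[W] = n(n+1)(2n+1)/24 - sum(t^3-t)/48 = 1710/24 - 30/48 = 70.625.
        z = (W - E[W]) / sqrt(Var[W]) = (11 - 22.5) / 8.4039 = -1.3684.
        Two-sided p = 2*Phi(z) = 0.171181.
Step 6: alpha = 0.1. fail to reject H0.

W+ = 11, W- = 34, W = min = 11, p = 0.171181, fail to reject H0.


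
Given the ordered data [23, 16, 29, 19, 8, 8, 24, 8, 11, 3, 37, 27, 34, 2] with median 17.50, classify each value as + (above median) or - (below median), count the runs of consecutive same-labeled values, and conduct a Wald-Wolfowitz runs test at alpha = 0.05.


Step 1: Compute median = 17.50; label A = above, B = below.
Labels in order: ABAABBABBBAAAB  (n_A = 7, n_B = 7)
Step 2: Count runs R = 8.
Step 3: Under H0 (random ordering), E[R] = 2*n_A*n_B/(n_A+n_B) + 1 = 2*7*7/14 + 1 = 8.0000.
        Var[R] = 2*n_A*n_B*(2*n_A*n_B - n_A - n_B) / ((n_A+n_B)^2 * (n_A+n_B-1)) = 8232/2548 = 3.2308.
        SD[R] = 1.7974.
Step 4: R = E[R], so z = 0 with no continuity correction.
Step 5: Two-sided p-value via normal approximation = 2*(1 - Phi(|z|)) = 1.000000.
Step 6: alpha = 0.05. fail to reject H0.

R = 8, z = 0.0000, p = 1.000000, fail to reject H0.


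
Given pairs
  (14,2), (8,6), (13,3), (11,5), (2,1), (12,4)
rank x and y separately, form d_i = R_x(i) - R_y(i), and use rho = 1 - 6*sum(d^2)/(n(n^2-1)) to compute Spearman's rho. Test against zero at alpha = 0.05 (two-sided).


Step 1: Rank x and y separately (midranks; no ties here).
rank(x): 14->6, 8->2, 13->5, 11->3, 2->1, 12->4
rank(y): 2->2, 6->6, 3->3, 5->5, 1->1, 4->4
Step 2: d_i = R_x(i) - R_y(i); compute d_i^2.
  (6-2)^2=16, (2-6)^2=16, (5-3)^2=4, (3-5)^2=4, (1-1)^2=0, (4-4)^2=0
sum(d^2) = 40.
Step 3: rho = 1 - 6*40 / (6*(6^2 - 1)) = 1 - 240/210 = -0.142857.
Step 4: Under H0, t = rho * sqrt((n-2)/(1-rho^2)) = -0.2887 ~ t(4).
Step 5: Two-sided p-value from the t-distribution with 4 df = 0.787172.
Step 6: alpha = 0.05. fail to reject H0.

rho = -0.1429, p = 0.787172, fail to reject H0 at alpha = 0.05.


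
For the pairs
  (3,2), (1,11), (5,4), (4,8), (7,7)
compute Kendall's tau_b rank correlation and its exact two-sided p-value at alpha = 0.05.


Step 1: Enumerate the 10 unordered pairs (i,j) with i<j and classify each by sign(x_j-x_i) * sign(y_j-y_i).
  (1,2):dx=-2,dy=+9->D; (1,3):dx=+2,dy=+2->C; (1,4):dx=+1,dy=+6->C; (1,5):dx=+4,dy=+5->C
  (2,3):dx=+4,dy=-7->D; (2,4):dx=+3,dy=-3->D; (2,5):dx=+6,dy=-4->D; (3,4):dx=-1,dy=+4->D
  (3,5):dx=+2,dy=+3->C; (4,5):dx=+3,dy=-1->D
Step 2: C = 4, D = 6, total pairs = 10.
Step 3: tau = (C - D)/(n(n-1)/2) = (4 - 6)/10 = -0.200000.
Step 4: Exact two-sided p-value (enumerate n! = 120 permutations of y under H0): p = 0.816667.
Step 5: alpha = 0.05. fail to reject H0.

tau_b = -0.2000 (C=4, D=6), p = 0.816667, fail to reject H0.


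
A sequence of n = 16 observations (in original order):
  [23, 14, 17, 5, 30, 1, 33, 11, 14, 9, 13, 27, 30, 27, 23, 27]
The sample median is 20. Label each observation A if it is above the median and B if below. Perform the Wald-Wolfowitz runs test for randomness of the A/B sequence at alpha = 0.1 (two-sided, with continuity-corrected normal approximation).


Step 1: Compute median = 20; label A = above, B = below.
Labels in order: ABBBABABBBBAAAAA  (n_A = 8, n_B = 8)
Step 2: Count runs R = 7.
Step 3: Under H0 (random ordering), E[R] = 2*n_A*n_B/(n_A+n_B) + 1 = 2*8*8/16 + 1 = 9.0000.
        Var[R] = 2*n_A*n_B*(2*n_A*n_B - n_A - n_B) / ((n_A+n_B)^2 * (n_A+n_B-1)) = 14336/3840 = 3.7333.
        SD[R] = 1.9322.
Step 4: Continuity-corrected z = (R + 0.5 - E[R]) / SD[R] = (7 + 0.5 - 9.0000) / 1.9322 = -0.7763.
Step 5: Two-sided p-value via normal approximation = 2*(1 - Phi(|z|)) = 0.437558.
Step 6: alpha = 0.1. fail to reject H0.

R = 7, z = -0.7763, p = 0.437558, fail to reject H0.


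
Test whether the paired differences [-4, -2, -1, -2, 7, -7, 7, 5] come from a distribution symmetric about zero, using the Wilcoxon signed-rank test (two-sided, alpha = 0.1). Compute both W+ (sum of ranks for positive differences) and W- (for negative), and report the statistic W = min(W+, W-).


Step 1: Drop any zero differences (none here) and take |d_i|.
|d| = [4, 2, 1, 2, 7, 7, 7, 5]
Step 2: Midrank |d_i| (ties get averaged ranks).
ranks: |4|->4, |2|->2.5, |1|->1, |2|->2.5, |7|->7, |7|->7, |7|->7, |5|->5
Step 3: Attach original signs; sum ranks with positive sign and with negative sign.
W+ = 7 + 7 + 5 = 19
W- = 4 + 2.5 + 1 + 2.5 + 7 = 17
(Check: W+ + W- = 36 should equal n(n+1)/2 = 36.)
Step 4: Test statistic W = min(W+, W-) = 17.
Step 5: Ties in |d|, so use the tie-corrected normal approximation.
        E[W] = n(n+1)/4 = 8*9/4 = 18.
        Tie groups: |d|=2 (t=2), |d|=7 (t=3); sum(t^3 - t) = 30.
        Var[W] = n(n+1)(2n+1)/24 - sum(t^3-t)/48 = 1224/24 - 30/48 = 50.375.
        z = (W - E[W]) / sqrt(Var[W]) = (17 - 18) / 7.0975 = -0.1409.
        Two-sided p = 2*Phi(z) = 0.887954.
Step 6: alpha = 0.1. fail to reject H0.

W+ = 19, W- = 17, W = min = 17, p = 0.887954, fail to reject H0.


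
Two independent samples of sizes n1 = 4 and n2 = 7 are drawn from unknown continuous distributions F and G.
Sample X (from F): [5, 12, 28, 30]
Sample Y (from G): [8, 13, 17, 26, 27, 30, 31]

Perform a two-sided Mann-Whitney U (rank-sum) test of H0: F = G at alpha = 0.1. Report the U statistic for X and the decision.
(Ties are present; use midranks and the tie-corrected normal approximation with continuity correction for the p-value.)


Step 1: Combine and sort all 11 observations; assign midranks.
sorted (value, group): (5,X), (8,Y), (12,X), (13,Y), (17,Y), (26,Y), (27,Y), (28,X), (30,X), (30,Y), (31,Y)
ranks: 5->1, 8->2, 12->3, 13->4, 17->5, 26->6, 27->7, 28->8, 30->9.5, 30->9.5, 31->11
Step 2: Rank sum for X: R1 = 1 + 3 + 8 + 9.5 = 21.5.
Step 3: U_X = R1 - n1(n1+1)/2 = 21.5 - 4*5/2 = 21.5 - 10 = 11.5.
       U_Y = n1*n2 - U_X = 28 - 11.5 = 16.5.
Step 4: Ties are present, so use the tie-corrected normal approximation (with continuity correction) for the p-value.
Step 5: p-value = 0.704817; compare to alpha = 0.1. fail to reject H0.

U_X = 11.5, p = 0.704817, fail to reject H0 at alpha = 0.1.


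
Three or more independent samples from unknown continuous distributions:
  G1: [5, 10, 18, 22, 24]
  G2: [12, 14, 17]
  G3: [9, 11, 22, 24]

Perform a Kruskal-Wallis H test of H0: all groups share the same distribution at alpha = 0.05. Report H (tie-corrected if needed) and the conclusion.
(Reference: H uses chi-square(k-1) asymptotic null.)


Step 1: Combine all N = 12 observations and assign midranks.
sorted (value, group, rank): (5,G1,1), (9,G3,2), (10,G1,3), (11,G3,4), (12,G2,5), (14,G2,6), (17,G2,7), (18,G1,8), (22,G1,9.5), (22,G3,9.5), (24,G1,11.5), (24,G3,11.5)
Step 2: Sum ranks within each group.
R_1 = 33 (n_1 = 5)
R_2 = 18 (n_2 = 3)
R_3 = 27 (n_3 = 4)
Step 3: H = 12/(N(N+1)) * sum(R_i^2/n_i) - 3(N+1)
     = 12/(12*13) * (33^2/5 + 18^2/3 + 27^2/4) - 3*13
     = 0.076923 * 508.05 - 39
     = 0.080769.
Step 4: Ties present; correction factor C = 1 - 12/(12^3 - 12) = 0.993007. Corrected H = 0.080769 / 0.993007 = 0.081338.
Step 5: Under H0, H ~ chi^2(2); p-value = 0.960147.
Step 6: alpha = 0.05. fail to reject H0.

H = 0.0813, df = 2, p = 0.960147, fail to reject H0.


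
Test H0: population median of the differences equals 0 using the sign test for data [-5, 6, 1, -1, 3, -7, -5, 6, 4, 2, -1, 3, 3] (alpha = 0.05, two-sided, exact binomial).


Step 1: Discard zero differences. Original n = 13; n_eff = number of nonzero differences = 13.
Nonzero differences (with sign): -5, +6, +1, -1, +3, -7, -5, +6, +4, +2, -1, +3, +3
Step 2: Count signs: positive = 8, negative = 5.
Step 3: Under H0: P(positive) = 0.5, so the number of positives S ~ Bin(13, 0.5).
Step 4: Two-sided exact p-value = sum of Bin(13,0.5) probabilities at or below the observed probability = 0.581055.
Step 5: alpha = 0.05. fail to reject H0.

n_eff = 13, pos = 8, neg = 5, p = 0.581055, fail to reject H0.


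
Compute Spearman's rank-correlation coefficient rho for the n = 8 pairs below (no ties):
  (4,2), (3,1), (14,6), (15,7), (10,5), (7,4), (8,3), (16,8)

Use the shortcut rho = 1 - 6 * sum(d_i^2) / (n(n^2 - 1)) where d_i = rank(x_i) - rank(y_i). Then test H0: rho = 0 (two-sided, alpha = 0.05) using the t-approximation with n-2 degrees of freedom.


Step 1: Rank x and y separately (midranks; no ties here).
rank(x): 4->2, 3->1, 14->6, 15->7, 10->5, 7->3, 8->4, 16->8
rank(y): 2->2, 1->1, 6->6, 7->7, 5->5, 4->4, 3->3, 8->8
Step 2: d_i = R_x(i) - R_y(i); compute d_i^2.
  (2-2)^2=0, (1-1)^2=0, (6-6)^2=0, (7-7)^2=0, (5-5)^2=0, (3-4)^2=1, (4-3)^2=1, (8-8)^2=0
sum(d^2) = 2.
Step 3: rho = 1 - 6*2 / (8*(8^2 - 1)) = 1 - 12/504 = 0.976190.
Step 4: Under H0, t = rho * sqrt((n-2)/(1-rho^2)) = 11.0235 ~ t(6).
Step 5: Two-sided p-value from the t-distribution with 6 df = 0.000033.
Step 6: alpha = 0.05. reject H0.

rho = 0.9762, p = 0.000033, reject H0 at alpha = 0.05.


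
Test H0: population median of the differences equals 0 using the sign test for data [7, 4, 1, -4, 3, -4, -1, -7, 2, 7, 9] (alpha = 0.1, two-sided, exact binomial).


Step 1: Discard zero differences. Original n = 11; n_eff = number of nonzero differences = 11.
Nonzero differences (with sign): +7, +4, +1, -4, +3, -4, -1, -7, +2, +7, +9
Step 2: Count signs: positive = 7, negative = 4.
Step 3: Under H0: P(positive) = 0.5, so the number of positives S ~ Bin(11, 0.5).
Step 4: Two-sided exact p-value = sum of Bin(11,0.5) probabilities at or below the observed probability = 0.548828.
Step 5: alpha = 0.1. fail to reject H0.

n_eff = 11, pos = 7, neg = 4, p = 0.548828, fail to reject H0.


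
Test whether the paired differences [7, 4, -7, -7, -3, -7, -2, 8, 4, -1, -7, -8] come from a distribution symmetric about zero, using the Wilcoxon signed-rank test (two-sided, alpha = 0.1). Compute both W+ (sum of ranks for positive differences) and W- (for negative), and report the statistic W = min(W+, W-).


Step 1: Drop any zero differences (none here) and take |d_i|.
|d| = [7, 4, 7, 7, 3, 7, 2, 8, 4, 1, 7, 8]
Step 2: Midrank |d_i| (ties get averaged ranks).
ranks: |7|->8, |4|->4.5, |7|->8, |7|->8, |3|->3, |7|->8, |2|->2, |8|->11.5, |4|->4.5, |1|->1, |7|->8, |8|->11.5
Step 3: Attach original signs; sum ranks with positive sign and with negative sign.
W+ = 8 + 4.5 + 11.5 + 4.5 = 28.5
W- = 8 + 8 + 3 + 8 + 2 + 1 + 8 + 11.5 = 49.5
(Check: W+ + W- = 78 should equal n(n+1)/2 = 78.)
Step 4: Test statistic W = min(W+, W-) = 28.5.
Step 5: Ties in |d|, so use the tie-corrected normal approximation.
        E[W] = n(n+1)/4 = 12*13/4 = 39.
        Tie groups: |d|=4 (t=2), |d|=7 (t=5), |d|=8 (t=2); sum(t^3 - t) = 132.
        Var[W] = n(n+1)(2n+1)/24 - sum(t^3-t)/48 = 3900/24 - 132/48 = 159.75.
        z = (W - E[W]) / sqrt(Var[W]) = (28.5 - 39) / 12.6392 = -0.8307.
        Two-sided p = 2*Phi(z) = 0.406116.
Step 6: alpha = 0.1. fail to reject H0.

W+ = 28.5, W- = 49.5, W = min = 28.5, p = 0.406116, fail to reject H0.


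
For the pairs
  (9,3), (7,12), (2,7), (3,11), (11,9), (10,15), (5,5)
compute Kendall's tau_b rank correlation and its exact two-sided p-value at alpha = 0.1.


Step 1: Enumerate the 21 unordered pairs (i,j) with i<j and classify each by sign(x_j-x_i) * sign(y_j-y_i).
  (1,2):dx=-2,dy=+9->D; (1,3):dx=-7,dy=+4->D; (1,4):dx=-6,dy=+8->D; (1,5):dx=+2,dy=+6->C
  (1,6):dx=+1,dy=+12->C; (1,7):dx=-4,dy=+2->D; (2,3):dx=-5,dy=-5->C; (2,4):dx=-4,dy=-1->C
  (2,5):dx=+4,dy=-3->D; (2,6):dx=+3,dy=+3->C; (2,7):dx=-2,dy=-7->C; (3,4):dx=+1,dy=+4->C
  (3,5):dx=+9,dy=+2->C; (3,6):dx=+8,dy=+8->C; (3,7):dx=+3,dy=-2->D; (4,5):dx=+8,dy=-2->D
  (4,6):dx=+7,dy=+4->C; (4,7):dx=+2,dy=-6->D; (5,6):dx=-1,dy=+6->D; (5,7):dx=-6,dy=-4->C
  (6,7):dx=-5,dy=-10->C
Step 2: C = 12, D = 9, total pairs = 21.
Step 3: tau = (C - D)/(n(n-1)/2) = (12 - 9)/21 = 0.142857.
Step 4: Exact two-sided p-value (enumerate n! = 5040 permutations of y under H0): p = 0.772619.
Step 5: alpha = 0.1. fail to reject H0.

tau_b = 0.1429 (C=12, D=9), p = 0.772619, fail to reject H0.


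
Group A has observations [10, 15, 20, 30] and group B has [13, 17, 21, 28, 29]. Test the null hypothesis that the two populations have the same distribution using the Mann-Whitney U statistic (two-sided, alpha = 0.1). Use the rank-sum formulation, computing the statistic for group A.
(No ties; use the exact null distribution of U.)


Step 1: Combine and sort all 9 observations; assign midranks.
sorted (value, group): (10,X), (13,Y), (15,X), (17,Y), (20,X), (21,Y), (28,Y), (29,Y), (30,X)
ranks: 10->1, 13->2, 15->3, 17->4, 20->5, 21->6, 28->7, 29->8, 30->9
Step 2: Rank sum for X: R1 = 1 + 3 + 5 + 9 = 18.
Step 3: U_X = R1 - n1(n1+1)/2 = 18 - 4*5/2 = 18 - 10 = 8.
       U_Y = n1*n2 - U_X = 20 - 8 = 12.
Step 4: No ties, so the exact null distribution of U (based on enumerating the C(9,4) = 126 equally likely rank assignments) gives the two-sided p-value.
Step 5: p-value = 0.730159; compare to alpha = 0.1. fail to reject H0.

U_X = 8, p = 0.730159, fail to reject H0 at alpha = 0.1.
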